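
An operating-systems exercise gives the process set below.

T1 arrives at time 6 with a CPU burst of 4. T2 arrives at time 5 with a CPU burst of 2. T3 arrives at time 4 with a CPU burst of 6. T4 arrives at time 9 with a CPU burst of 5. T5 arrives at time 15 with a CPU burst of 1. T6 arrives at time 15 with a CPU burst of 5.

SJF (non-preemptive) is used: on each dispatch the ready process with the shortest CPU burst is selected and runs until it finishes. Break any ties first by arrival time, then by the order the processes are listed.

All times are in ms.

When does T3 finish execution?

10

Gantt: | idle 0-4 | T3 4-10 | T2 10-12 | T1 12-16 | T5 16-17 | T4 17-22 | T6 22-27 |
Completion: T1=16  T2=12  T3=10  T4=22  T5=17  T6=27
Turnaround (C−A): T1=10  T2=7  T3=6  T4=13  T5=2  T6=12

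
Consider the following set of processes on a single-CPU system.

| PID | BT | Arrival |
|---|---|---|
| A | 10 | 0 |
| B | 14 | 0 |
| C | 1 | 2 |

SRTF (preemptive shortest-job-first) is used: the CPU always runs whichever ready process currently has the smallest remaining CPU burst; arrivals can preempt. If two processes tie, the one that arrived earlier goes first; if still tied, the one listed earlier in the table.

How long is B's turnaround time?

25

Schedule: | A 0-2 | C 2-3 | A 3-11 | B 11-25 |
Completion: A=11  B=25  C=3
Turnaround(B) = completion − arrival = 25 − 0 = 25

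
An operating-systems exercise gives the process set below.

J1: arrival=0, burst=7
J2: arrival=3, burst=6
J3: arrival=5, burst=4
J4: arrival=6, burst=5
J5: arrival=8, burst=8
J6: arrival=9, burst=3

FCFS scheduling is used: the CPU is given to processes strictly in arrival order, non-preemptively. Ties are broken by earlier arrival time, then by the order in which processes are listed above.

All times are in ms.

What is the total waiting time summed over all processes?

Timeline: | J1 0-7 | J2 7-13 | J3 13-17 | J4 17-22 | J5 22-30 | J6 30-33 |
Completion: J1=7  J2=13  J3=17  J4=22  J5=30  J6=33
Waiting = turnaround − burst: J1=0, J2=4, J3=8, J4=11, J5=14, J6=21
Total waiting = 0 + 4 + 8 + 11 + 14 + 21 = 58

58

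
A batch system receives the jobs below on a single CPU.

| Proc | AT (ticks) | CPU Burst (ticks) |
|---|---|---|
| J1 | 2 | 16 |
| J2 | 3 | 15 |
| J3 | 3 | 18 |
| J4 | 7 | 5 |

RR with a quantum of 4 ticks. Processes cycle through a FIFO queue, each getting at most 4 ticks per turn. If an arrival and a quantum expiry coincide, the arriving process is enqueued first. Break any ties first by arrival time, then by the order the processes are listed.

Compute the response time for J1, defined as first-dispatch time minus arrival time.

0

Schedule: | idle 0-2 | J1 2-6 | J2 6-10 | J3 10-14 | J1 14-18 | J4 18-22 | J2 22-26 | J3 26-30 | J1 30-34 | J4 34-35 | J2 35-39 | J3 39-43 | J1 43-47 | J2 47-50 | J3 50-56 |
Completion: J1=47  J2=50  J3=56  J4=35
Turnaround (C−A): J1=45  J2=47  J3=53  J4=28
Response(J1) = first start − arrival = 2 − 2 = 0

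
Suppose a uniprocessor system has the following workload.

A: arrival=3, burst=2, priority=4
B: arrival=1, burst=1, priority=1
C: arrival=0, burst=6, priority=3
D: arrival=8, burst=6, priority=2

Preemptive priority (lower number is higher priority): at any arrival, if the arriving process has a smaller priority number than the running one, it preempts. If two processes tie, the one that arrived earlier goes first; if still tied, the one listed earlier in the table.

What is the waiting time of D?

0

Gantt: | C 0-1 | B 1-2 | C 2-7 | A 7-8 | D 8-14 | A 14-15 |
Completion: A=15  B=2  C=7  D=14
Turnaround (C−A): A=12  B=1  C=7  D=6
Waiting(D) = turnaround − burst = 6 − 6 = 0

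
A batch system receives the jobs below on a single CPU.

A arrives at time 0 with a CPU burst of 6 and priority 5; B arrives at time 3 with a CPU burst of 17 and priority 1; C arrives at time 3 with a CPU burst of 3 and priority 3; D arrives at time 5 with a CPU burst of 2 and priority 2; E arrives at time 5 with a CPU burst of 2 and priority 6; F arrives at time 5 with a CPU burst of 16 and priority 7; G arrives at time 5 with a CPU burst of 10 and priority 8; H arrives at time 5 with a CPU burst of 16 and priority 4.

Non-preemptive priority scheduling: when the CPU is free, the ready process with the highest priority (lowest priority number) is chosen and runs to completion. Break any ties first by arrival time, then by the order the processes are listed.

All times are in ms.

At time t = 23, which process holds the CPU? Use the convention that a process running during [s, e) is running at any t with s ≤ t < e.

Gantt: | A 0-6 | B 6-23 | D 23-25 | C 25-28 | H 28-44 | E 44-46 | F 46-62 | G 62-72 |
Completion: A=6  B=23  C=28  D=25  E=46  F=62  G=72  H=44
Turnaround (C−A): A=6  B=20  C=25  D=20  E=41  F=57  G=67  H=39

D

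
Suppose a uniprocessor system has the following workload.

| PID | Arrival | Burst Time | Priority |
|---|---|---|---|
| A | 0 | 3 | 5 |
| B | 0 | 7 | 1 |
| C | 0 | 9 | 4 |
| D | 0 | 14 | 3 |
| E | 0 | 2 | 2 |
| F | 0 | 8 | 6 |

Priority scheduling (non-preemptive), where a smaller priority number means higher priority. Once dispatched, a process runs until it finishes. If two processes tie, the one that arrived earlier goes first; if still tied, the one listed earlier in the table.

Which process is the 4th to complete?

C

Gantt: | B 0-7 | E 7-9 | D 9-23 | C 23-32 | A 32-35 | F 35-43 |
Completion: A=35  B=7  C=32  D=23  E=9  F=43
Turnaround (C−A): A=35  B=7  C=32  D=23  E=9  F=43
Finish order: B → E → D → C → A → F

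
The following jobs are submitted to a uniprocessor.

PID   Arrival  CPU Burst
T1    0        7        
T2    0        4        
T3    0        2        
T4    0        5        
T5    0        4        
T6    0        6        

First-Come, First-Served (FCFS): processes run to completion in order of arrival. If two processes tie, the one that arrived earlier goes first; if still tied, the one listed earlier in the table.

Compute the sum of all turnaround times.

99

Schedule: | T1 0-7 | T2 7-11 | T3 11-13 | T4 13-18 | T5 18-22 | T6 22-28 |
Completion: T1=7  T2=11  T3=13  T4=18  T5=22  T6=28
Turnaround (C−A): T1=7  T2=11  T3=13  T4=18  T5=22  T6=28
Turnaround = completion − arrival: T1=7, T2=11, T3=13, T4=18, T5=22, T6=28
Total turnaround = 7 + 11 + 13 + 18 + 22 + 28 = 99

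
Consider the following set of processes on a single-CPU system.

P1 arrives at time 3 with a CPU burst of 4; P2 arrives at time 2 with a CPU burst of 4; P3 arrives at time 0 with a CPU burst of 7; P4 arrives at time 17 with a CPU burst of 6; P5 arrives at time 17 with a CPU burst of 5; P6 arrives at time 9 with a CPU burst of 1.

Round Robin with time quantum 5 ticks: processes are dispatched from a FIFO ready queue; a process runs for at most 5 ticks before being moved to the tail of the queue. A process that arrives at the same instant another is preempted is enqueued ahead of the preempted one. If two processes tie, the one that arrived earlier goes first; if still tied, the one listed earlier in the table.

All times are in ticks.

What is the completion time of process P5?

27

Timeline: | P3 0-5 | P2 5-9 | P1 9-13 | P3 13-15 | P6 15-16 | idle 16-17 | P4 17-22 | P5 22-27 | P4 27-28 |
Completion: P1=13  P2=9  P3=15  P4=28  P5=27  P6=16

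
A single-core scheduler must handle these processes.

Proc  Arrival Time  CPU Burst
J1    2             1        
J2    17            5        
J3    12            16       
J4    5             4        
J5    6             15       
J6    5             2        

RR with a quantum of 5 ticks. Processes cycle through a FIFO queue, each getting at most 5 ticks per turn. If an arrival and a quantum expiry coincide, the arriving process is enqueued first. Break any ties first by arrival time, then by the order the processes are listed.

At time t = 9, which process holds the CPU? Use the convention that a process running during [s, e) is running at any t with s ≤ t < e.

Timeline: | idle 0-2 | J1 2-3 | idle 3-5 | J4 5-9 | J6 9-11 | J5 11-16 | J3 16-21 | J5 21-26 | J2 26-31 | J3 31-36 | J5 36-41 | J3 41-47 |
Completion: J1=3  J2=31  J3=47  J4=9  J5=41  J6=11
Turnaround (C−A): J1=1  J2=14  J3=35  J4=4  J5=35  J6=6

J6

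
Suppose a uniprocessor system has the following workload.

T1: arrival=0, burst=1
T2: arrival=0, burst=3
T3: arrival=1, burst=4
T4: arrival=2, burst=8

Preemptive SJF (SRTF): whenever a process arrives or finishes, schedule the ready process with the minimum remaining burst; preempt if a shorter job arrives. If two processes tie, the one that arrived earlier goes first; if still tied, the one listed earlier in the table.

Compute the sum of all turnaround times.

Schedule: | T1 0-1 | T2 1-4 | T3 4-8 | T4 8-16 |
Completion: T1=1  T2=4  T3=8  T4=16
Turnaround (C−A): T1=1  T2=4  T3=7  T4=14
Turnaround = completion − arrival: T1=1, T2=4, T3=7, T4=14
Total turnaround = 1 + 4 + 7 + 14 = 26

26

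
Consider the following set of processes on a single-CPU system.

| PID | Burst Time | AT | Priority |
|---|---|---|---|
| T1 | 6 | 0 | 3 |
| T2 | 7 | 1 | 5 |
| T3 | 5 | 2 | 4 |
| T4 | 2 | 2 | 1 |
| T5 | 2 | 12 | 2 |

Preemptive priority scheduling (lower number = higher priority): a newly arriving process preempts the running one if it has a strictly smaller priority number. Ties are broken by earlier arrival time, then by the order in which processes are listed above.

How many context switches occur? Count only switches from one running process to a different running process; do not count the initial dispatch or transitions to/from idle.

6

Gantt: | T1 0-2 | T4 2-4 | T1 4-8 | T3 8-12 | T5 12-14 | T3 14-15 | T2 15-22 |
Completion: T1=8  T2=22  T3=15  T4=4  T5=14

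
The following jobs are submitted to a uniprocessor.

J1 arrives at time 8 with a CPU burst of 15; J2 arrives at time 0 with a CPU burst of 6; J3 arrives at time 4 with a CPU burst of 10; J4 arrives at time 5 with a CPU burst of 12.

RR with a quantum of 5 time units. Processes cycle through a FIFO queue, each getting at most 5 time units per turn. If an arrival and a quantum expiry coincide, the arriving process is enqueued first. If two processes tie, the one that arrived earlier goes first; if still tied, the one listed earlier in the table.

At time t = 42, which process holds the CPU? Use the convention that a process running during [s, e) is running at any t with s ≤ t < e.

Schedule: | J2 0-5 | J3 5-10 | J4 10-15 | J2 15-16 | J1 16-21 | J3 21-26 | J4 26-31 | J1 31-36 | J4 36-38 | J1 38-43 |
Completion: J1=43  J2=16  J3=26  J4=38

J1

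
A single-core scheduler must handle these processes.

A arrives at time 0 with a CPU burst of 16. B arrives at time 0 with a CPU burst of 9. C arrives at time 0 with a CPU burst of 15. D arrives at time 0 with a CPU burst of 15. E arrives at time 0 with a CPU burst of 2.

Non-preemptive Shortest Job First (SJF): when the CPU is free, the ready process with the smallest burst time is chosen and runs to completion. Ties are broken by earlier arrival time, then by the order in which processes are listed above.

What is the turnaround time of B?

11

Timeline: | E 0-2 | B 2-11 | C 11-26 | D 26-41 | A 41-57 |
Completion: A=57  B=11  C=26  D=41  E=2
Turnaround (C−A): A=57  B=11  C=26  D=41  E=2
Turnaround(B) = completion − arrival = 11 − 0 = 11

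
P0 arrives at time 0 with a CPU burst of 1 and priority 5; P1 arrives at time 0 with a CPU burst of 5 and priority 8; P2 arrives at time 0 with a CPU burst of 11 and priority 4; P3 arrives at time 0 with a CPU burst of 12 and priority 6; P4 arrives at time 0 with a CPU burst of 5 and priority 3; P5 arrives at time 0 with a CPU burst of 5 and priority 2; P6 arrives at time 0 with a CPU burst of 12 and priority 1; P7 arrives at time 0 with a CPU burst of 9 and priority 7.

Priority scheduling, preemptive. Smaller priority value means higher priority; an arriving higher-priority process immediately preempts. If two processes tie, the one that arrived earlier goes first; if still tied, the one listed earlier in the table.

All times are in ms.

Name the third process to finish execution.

P4

Schedule: | P6 0-12 | P5 12-17 | P4 17-22 | P2 22-33 | P0 33-34 | P3 34-46 | P7 46-55 | P1 55-60 |
Completion: P0=34  P1=60  P2=33  P3=46  P4=22  P5=17  P6=12  P7=55
Finish order: P6 → P5 → P4 → P2 → P0 → P3 → P7 → P1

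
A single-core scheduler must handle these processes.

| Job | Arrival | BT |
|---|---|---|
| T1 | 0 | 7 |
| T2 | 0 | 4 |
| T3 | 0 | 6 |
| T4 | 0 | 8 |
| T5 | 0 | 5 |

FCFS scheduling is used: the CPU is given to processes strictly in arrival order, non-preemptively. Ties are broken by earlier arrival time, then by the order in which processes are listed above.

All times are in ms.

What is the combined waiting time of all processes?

60

Gantt: | T1 0-7 | T2 7-11 | T3 11-17 | T4 17-25 | T5 25-30 |
Completion: T1=7  T2=11  T3=17  T4=25  T5=30
Waiting = turnaround − burst: T1=0, T2=7, T3=11, T4=17, T5=25
Total waiting = 0 + 7 + 11 + 17 + 25 = 60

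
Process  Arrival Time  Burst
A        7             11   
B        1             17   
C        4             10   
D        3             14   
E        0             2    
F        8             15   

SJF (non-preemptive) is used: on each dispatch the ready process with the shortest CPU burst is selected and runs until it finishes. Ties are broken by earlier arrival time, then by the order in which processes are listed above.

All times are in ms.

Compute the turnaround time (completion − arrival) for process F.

61

Timeline: | E 0-2 | B 2-19 | C 19-29 | A 29-40 | D 40-54 | F 54-69 |
Completion: A=40  B=19  C=29  D=54  E=2  F=69
Turnaround(F) = completion − arrival = 69 − 8 = 61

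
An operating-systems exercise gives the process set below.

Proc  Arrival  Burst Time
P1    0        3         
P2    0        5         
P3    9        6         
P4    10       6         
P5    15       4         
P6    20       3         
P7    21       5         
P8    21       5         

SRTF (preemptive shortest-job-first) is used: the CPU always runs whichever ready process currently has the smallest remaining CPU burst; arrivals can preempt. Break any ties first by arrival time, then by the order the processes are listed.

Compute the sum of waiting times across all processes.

34

Timeline: | P1 0-3 | P2 3-8 | idle 8-9 | P3 9-15 | P5 15-19 | P4 19-20 | P6 20-23 | P4 23-28 | P7 28-33 | P8 33-38 |
Completion: P1=3  P2=8  P3=15  P4=28  P5=19  P6=23  P7=33  P8=38
Waiting = turnaround − burst: P1=0, P2=3, P3=0, P4=12, P5=0, P6=0, P7=7, P8=12
Total waiting = 0 + 3 + 0 + 12 + 0 + 0 + 7 + 12 = 34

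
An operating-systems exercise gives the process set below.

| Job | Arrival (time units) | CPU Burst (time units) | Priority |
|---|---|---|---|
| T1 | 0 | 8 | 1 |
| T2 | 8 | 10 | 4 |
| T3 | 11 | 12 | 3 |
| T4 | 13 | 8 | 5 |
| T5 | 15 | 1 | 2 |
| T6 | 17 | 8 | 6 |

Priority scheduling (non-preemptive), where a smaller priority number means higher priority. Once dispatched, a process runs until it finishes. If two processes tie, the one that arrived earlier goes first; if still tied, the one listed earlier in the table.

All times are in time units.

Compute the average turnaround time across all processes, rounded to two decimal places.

Timeline: | T1 0-8 | T2 8-18 | T5 18-19 | T3 19-31 | T4 31-39 | T6 39-47 |
Completion: T1=8  T2=18  T3=31  T4=39  T5=19  T6=47
Turnaround (C−A): T1=8  T2=10  T3=20  T4=26  T5=4  T6=30
Turnaround times: T1=8, T2=10, T3=20, T4=26, T5=4, T6=30
Average turnaround = (8+10+20+26+4+30) / 6 = 98/6 = 16.33

16.33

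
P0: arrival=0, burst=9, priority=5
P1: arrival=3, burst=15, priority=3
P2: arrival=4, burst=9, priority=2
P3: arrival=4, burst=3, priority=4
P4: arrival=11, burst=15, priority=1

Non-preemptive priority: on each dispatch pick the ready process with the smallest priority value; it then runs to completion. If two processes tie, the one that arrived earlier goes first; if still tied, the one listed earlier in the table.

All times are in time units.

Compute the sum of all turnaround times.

Timeline: | P0 0-9 | P2 9-18 | P4 18-33 | P1 33-48 | P3 48-51 |
Completion: P0=9  P1=48  P2=18  P3=51  P4=33
Turnaround = completion − arrival: P0=9, P1=45, P2=14, P3=47, P4=22
Total turnaround = 9 + 45 + 14 + 47 + 22 = 137

137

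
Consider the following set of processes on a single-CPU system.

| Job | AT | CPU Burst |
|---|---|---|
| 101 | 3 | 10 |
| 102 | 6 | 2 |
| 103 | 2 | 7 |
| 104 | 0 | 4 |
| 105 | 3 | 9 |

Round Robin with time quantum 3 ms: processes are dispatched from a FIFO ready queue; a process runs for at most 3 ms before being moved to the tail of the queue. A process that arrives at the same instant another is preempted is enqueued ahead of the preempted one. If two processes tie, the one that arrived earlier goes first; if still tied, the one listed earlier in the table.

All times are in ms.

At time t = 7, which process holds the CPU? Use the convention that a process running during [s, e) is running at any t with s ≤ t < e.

Schedule: | 104 0-3 | 103 3-6 | 101 6-9 | 105 9-12 | 104 12-13 | 102 13-15 | 103 15-18 | 101 18-21 | 105 21-24 | 103 24-25 | 101 25-28 | 105 28-31 | 101 31-32 |
Completion: 101=32  102=15  103=25  104=13  105=31
Turnaround (C−A): 101=29  102=9  103=23  104=13  105=28

101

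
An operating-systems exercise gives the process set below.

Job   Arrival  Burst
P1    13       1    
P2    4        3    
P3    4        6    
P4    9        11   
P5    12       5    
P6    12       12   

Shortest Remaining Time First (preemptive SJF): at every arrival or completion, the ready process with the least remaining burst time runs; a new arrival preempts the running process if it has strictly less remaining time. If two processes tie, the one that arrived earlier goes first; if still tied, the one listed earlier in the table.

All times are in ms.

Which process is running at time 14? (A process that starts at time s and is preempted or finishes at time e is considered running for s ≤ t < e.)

Gantt: | idle 0-4 | P2 4-7 | P3 7-13 | P1 13-14 | P5 14-19 | P4 19-30 | P6 30-42 |
Completion: P1=14  P2=7  P3=13  P4=30  P5=19  P6=42
Turnaround (C−A): P1=1  P2=3  P3=9  P4=21  P5=7  P6=30

P5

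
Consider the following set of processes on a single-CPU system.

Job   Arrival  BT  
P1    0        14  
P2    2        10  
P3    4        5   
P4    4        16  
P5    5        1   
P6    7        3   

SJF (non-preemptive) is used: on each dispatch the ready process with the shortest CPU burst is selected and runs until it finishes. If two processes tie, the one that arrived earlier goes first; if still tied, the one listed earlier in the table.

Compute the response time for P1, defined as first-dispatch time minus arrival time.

0

Gantt: | P1 0-14 | P5 14-15 | P6 15-18 | P3 18-23 | P2 23-33 | P4 33-49 |
Completion: P1=14  P2=33  P3=23  P4=49  P5=15  P6=18
Turnaround (C−A): P1=14  P2=31  P3=19  P4=45  P5=10  P6=11
Response(P1) = first start − arrival = 0 − 0 = 0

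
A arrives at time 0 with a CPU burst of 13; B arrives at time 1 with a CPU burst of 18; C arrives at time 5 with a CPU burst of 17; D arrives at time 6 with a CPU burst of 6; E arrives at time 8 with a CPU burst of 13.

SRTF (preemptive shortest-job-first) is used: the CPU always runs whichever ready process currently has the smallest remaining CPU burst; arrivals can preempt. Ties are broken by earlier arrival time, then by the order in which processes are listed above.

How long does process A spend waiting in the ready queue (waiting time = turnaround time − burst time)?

Timeline: | A 0-6 | D 6-12 | A 12-19 | E 19-32 | C 32-49 | B 49-67 |
Completion: A=19  B=67  C=49  D=12  E=32
Waiting(A) = turnaround − burst = 19 − 13 = 6

6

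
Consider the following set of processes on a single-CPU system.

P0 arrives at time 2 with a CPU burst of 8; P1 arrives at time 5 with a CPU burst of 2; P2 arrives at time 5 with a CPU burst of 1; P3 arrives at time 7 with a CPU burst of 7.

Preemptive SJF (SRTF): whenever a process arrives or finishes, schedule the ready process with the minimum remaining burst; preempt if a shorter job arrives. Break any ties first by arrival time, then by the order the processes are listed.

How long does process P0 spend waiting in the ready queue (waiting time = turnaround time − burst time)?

Timeline: | idle 0-2 | P0 2-5 | P2 5-6 | P1 6-8 | P0 8-13 | P3 13-20 |
Completion: P0=13  P1=8  P2=6  P3=20
Turnaround (C−A): P0=11  P1=3  P2=1  P3=13
Waiting(P0) = turnaround − burst = 11 − 8 = 3

3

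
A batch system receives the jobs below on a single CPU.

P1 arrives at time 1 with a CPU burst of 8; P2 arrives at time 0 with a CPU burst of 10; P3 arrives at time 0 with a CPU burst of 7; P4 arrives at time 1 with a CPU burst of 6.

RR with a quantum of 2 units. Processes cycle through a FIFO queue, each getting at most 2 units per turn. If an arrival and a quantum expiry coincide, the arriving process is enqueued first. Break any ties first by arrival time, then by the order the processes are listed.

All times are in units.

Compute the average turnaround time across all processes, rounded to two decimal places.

27.25

Gantt: | P2 0-2 | P3 2-4 | P1 4-6 | P4 6-8 | P2 8-10 | P3 10-12 | P1 12-14 | P4 14-16 | P2 16-18 | P3 18-20 | P1 20-22 | P4 22-24 | P2 24-26 | P3 26-27 | P1 27-29 | P2 29-31 |
Completion: P1=29  P2=31  P3=27  P4=24
Turnaround times: P1=28, P2=31, P3=27, P4=23
Average turnaround = (28+31+27+23) / 4 = 109/4 = 27.25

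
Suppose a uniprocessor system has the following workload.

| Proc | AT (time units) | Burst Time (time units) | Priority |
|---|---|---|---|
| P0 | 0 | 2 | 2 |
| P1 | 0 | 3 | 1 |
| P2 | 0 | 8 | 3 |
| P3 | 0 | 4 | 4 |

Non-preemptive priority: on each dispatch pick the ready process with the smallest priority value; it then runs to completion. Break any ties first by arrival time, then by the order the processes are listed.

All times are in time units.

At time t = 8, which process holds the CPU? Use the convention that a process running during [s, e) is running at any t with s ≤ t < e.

P2

Schedule: | P1 0-3 | P0 3-5 | P2 5-13 | P3 13-17 |
Completion: P0=5  P1=3  P2=13  P3=17
Turnaround (C−A): P0=5  P1=3  P2=13  P3=17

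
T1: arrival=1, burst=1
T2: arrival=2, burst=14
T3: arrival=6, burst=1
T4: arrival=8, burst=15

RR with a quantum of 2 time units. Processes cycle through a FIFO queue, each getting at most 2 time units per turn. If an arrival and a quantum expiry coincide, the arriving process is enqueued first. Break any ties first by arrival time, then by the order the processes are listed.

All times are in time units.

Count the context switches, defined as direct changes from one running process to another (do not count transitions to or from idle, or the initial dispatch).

12

Schedule: | idle 0-1 | T1 1-2 | T2 2-6 | T3 6-7 | T2 7-9 | T4 9-11 | T2 11-13 | T4 13-15 | T2 15-17 | T4 17-19 | T2 19-21 | T4 21-23 | T2 23-25 | T4 25-32 |
Completion: T1=2  T2=25  T3=7  T4=32
Turnaround (C−A): T1=1  T2=23  T3=1  T4=24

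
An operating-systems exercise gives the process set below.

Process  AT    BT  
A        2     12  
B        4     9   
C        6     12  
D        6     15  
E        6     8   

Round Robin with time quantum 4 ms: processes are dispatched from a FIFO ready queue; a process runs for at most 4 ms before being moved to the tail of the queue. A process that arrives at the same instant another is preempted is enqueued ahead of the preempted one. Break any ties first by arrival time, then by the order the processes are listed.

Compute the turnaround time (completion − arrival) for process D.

Timeline: | idle 0-2 | A 2-6 | B 6-10 | C 10-14 | D 14-18 | E 18-22 | A 22-26 | B 26-30 | C 30-34 | D 34-38 | E 38-42 | A 42-46 | B 46-47 | C 47-51 | D 51-58 |
Completion: A=46  B=47  C=51  D=58  E=42
Turnaround (C−A): A=44  B=43  C=45  D=52  E=36
Turnaround(D) = completion − arrival = 58 − 6 = 52

52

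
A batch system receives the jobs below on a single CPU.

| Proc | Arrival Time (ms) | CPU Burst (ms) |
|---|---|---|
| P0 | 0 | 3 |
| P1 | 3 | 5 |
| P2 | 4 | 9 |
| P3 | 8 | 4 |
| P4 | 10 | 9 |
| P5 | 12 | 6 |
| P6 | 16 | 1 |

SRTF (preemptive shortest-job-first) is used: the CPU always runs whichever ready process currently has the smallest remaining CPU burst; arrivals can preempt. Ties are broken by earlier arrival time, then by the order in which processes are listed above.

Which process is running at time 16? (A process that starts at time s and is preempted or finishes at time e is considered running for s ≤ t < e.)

Schedule: | P0 0-3 | P1 3-8 | P3 8-12 | P5 12-16 | P6 16-17 | P5 17-19 | P2 19-28 | P4 28-37 |
Completion: P0=3  P1=8  P2=28  P3=12  P4=37  P5=19  P6=17

P6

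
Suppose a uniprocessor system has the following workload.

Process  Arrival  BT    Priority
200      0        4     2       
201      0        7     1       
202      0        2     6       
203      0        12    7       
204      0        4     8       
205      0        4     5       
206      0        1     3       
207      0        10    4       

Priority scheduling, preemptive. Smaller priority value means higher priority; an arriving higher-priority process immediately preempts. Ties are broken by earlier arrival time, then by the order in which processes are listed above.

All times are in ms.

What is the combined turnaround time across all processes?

190

Timeline: | 201 0-7 | 200 7-11 | 206 11-12 | 207 12-22 | 205 22-26 | 202 26-28 | 203 28-40 | 204 40-44 |
Completion: 200=11  201=7  202=28  203=40  204=44  205=26  206=12  207=22
Turnaround (C−A): 200=11  201=7  202=28  203=40  204=44  205=26  206=12  207=22
Turnaround = completion − arrival: 200=11, 201=7, 202=28, 203=40, 204=44, 205=26, 206=12, 207=22
Total turnaround = 11 + 7 + 28 + 40 + 44 + 26 + 12 + 22 = 190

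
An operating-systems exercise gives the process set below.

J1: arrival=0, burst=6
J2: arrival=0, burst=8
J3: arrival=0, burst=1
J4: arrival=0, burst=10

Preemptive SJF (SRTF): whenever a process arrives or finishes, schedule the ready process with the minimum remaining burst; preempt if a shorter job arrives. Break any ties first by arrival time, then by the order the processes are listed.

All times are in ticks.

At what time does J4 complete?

Schedule: | J3 0-1 | J1 1-7 | J2 7-15 | J4 15-25 |
Completion: J1=7  J2=15  J3=1  J4=25
Turnaround (C−A): J1=7  J2=15  J3=1  J4=25

25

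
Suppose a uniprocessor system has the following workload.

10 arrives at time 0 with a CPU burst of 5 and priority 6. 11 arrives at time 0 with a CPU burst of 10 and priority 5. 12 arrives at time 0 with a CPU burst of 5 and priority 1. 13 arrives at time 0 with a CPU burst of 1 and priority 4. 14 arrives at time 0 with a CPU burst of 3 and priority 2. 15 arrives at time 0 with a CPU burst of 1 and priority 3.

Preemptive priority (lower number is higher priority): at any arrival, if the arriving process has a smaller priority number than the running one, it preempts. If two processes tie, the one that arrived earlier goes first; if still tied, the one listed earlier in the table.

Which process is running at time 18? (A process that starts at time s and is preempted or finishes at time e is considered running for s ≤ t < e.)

11

Timeline: | 12 0-5 | 14 5-8 | 15 8-9 | 13 9-10 | 11 10-20 | 10 20-25 |
Completion: 10=25  11=20  12=5  13=10  14=8  15=9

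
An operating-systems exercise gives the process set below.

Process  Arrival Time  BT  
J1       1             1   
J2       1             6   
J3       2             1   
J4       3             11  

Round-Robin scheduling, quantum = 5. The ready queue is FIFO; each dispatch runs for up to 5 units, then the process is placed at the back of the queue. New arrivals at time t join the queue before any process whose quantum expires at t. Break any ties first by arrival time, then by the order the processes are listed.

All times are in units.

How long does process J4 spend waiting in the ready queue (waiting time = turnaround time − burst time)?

6

Schedule: | idle 0-1 | J1 1-2 | J2 2-7 | J3 7-8 | J4 8-13 | J2 13-14 | J4 14-20 |
Completion: J1=2  J2=14  J3=8  J4=20
Turnaround (C−A): J1=1  J2=13  J3=6  J4=17
Waiting(J4) = turnaround − burst = 17 − 11 = 6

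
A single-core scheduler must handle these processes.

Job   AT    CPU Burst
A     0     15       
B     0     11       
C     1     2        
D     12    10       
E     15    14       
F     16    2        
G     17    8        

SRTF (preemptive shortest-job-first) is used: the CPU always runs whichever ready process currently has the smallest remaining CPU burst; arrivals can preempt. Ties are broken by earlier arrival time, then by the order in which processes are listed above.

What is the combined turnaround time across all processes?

140

Schedule: | B 0-1 | C 1-3 | B 3-13 | D 13-16 | F 16-18 | D 18-25 | G 25-33 | E 33-47 | A 47-62 |
Completion: A=62  B=13  C=3  D=25  E=47  F=18  G=33
Turnaround = completion − arrival: A=62, B=13, C=2, D=13, E=32, F=2, G=16
Total turnaround = 62 + 13 + 2 + 13 + 32 + 2 + 16 = 140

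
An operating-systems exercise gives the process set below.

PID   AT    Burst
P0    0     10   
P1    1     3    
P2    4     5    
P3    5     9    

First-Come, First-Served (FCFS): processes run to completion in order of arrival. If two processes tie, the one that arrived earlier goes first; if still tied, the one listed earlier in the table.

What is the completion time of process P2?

18

Schedule: | P0 0-10 | P1 10-13 | P2 13-18 | P3 18-27 |
Completion: P0=10  P1=13  P2=18  P3=27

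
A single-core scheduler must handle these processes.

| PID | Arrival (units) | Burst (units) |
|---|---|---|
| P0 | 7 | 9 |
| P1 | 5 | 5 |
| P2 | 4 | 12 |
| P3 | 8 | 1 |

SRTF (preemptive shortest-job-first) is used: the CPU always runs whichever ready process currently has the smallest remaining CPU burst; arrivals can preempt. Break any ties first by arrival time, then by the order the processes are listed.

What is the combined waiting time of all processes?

Schedule: | idle 0-4 | P2 4-5 | P1 5-8 | P3 8-9 | P1 9-11 | P0 11-20 | P2 20-31 |
Completion: P0=20  P1=11  P2=31  P3=9
Waiting = turnaround − burst: P0=4, P1=1, P2=15, P3=0
Total waiting = 4 + 1 + 15 + 0 = 20

20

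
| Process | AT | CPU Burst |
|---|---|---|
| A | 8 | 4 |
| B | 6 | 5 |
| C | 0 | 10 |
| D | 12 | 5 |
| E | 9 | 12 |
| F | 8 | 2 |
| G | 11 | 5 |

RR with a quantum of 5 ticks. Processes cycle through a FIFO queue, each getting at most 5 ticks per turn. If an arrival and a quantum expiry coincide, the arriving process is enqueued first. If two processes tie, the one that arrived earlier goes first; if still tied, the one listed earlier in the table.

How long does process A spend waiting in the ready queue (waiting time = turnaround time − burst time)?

7

Gantt: | C 0-10 | B 10-15 | A 15-19 | F 19-21 | E 21-26 | G 26-31 | D 31-36 | E 36-43 |
Completion: A=19  B=15  C=10  D=36  E=43  F=21  G=31
Turnaround (C−A): A=11  B=9  C=10  D=24  E=34  F=13  G=20
Waiting(A) = turnaround − burst = 11 − 4 = 7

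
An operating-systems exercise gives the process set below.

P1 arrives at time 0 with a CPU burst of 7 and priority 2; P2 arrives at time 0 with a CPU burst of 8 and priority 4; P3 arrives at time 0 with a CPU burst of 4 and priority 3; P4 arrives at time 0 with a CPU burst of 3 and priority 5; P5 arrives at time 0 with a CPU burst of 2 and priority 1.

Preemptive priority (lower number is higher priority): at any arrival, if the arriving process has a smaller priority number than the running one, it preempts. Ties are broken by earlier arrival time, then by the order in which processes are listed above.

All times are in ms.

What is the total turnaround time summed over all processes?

69

Schedule: | P5 0-2 | P1 2-9 | P3 9-13 | P2 13-21 | P4 21-24 |
Completion: P1=9  P2=21  P3=13  P4=24  P5=2
Turnaround (C−A): P1=9  P2=21  P3=13  P4=24  P5=2
Turnaround = completion − arrival: P1=9, P2=21, P3=13, P4=24, P5=2
Total turnaround = 9 + 21 + 13 + 24 + 2 = 69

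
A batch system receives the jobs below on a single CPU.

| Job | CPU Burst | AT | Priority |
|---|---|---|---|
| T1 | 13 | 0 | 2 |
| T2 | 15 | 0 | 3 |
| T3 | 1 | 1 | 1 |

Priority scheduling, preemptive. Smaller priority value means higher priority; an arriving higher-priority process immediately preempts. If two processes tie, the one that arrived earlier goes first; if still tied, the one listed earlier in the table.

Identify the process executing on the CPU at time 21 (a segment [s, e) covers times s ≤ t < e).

T2

Gantt: | T1 0-1 | T3 1-2 | T1 2-14 | T2 14-29 |
Completion: T1=14  T2=29  T3=2
Turnaround (C−A): T1=14  T2=29  T3=1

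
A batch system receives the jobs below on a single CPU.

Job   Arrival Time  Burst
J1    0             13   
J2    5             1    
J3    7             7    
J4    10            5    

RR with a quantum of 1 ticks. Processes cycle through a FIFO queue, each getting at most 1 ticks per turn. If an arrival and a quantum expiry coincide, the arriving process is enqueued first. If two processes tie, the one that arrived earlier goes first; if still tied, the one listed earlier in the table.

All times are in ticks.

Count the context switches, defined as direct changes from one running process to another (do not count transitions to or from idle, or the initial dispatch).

21

Schedule: | J1 0-5 | J2 5-6 | J1 6-7 | J3 7-8 | J1 8-9 | J3 9-10 | J1 10-11 | J4 11-12 | J3 12-13 | J1 13-14 | J4 14-15 | J3 15-16 | J1 16-17 | J4 17-18 | J3 18-19 | J1 19-20 | J4 20-21 | J3 21-22 | J1 22-23 | J4 23-24 | J3 24-25 | J1 25-26 |
Completion: J1=26  J2=6  J3=25  J4=24
Turnaround (C−A): J1=26  J2=1  J3=18  J4=14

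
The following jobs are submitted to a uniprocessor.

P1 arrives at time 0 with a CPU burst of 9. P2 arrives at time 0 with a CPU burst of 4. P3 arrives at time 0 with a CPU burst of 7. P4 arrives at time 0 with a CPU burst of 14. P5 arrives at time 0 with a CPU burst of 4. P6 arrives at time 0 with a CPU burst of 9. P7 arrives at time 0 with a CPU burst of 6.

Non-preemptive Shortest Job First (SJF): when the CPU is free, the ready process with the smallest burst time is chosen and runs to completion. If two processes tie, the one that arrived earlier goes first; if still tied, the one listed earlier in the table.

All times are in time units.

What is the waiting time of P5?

Timeline: | P2 0-4 | P5 4-8 | P7 8-14 | P3 14-21 | P1 21-30 | P6 30-39 | P4 39-53 |
Completion: P1=30  P2=4  P3=21  P4=53  P5=8  P6=39  P7=14
Turnaround (C−A): P1=30  P2=4  P3=21  P4=53  P5=8  P6=39  P7=14
Waiting(P5) = turnaround − burst = 8 − 4 = 4

4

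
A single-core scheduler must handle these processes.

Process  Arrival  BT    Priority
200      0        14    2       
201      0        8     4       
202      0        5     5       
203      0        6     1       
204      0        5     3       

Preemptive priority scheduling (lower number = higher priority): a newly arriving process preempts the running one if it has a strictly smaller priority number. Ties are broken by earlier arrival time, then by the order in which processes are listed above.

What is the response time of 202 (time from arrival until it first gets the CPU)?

33

Timeline: | 203 0-6 | 200 6-20 | 204 20-25 | 201 25-33 | 202 33-38 |
Completion: 200=20  201=33  202=38  203=6  204=25
Response(202) = first start − arrival = 33 − 0 = 33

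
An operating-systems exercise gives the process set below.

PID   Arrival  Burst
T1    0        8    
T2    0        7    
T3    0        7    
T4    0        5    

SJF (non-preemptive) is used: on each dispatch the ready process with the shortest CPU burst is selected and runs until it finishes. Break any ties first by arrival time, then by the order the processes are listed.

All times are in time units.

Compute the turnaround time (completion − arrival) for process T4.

5

Schedule: | T4 0-5 | T2 5-12 | T3 12-19 | T1 19-27 |
Completion: T1=27  T2=12  T3=19  T4=5
Turnaround (C−A): T1=27  T2=12  T3=19  T4=5
Turnaround(T4) = completion − arrival = 5 − 0 = 5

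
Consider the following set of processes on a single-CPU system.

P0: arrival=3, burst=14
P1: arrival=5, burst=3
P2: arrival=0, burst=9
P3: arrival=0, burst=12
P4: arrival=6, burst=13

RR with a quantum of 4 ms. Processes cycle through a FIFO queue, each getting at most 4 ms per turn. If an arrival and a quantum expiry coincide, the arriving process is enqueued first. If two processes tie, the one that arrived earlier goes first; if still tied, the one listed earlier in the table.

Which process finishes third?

P3

Schedule: | P2 0-4 | P3 4-8 | P0 8-12 | P2 12-16 | P1 16-19 | P4 19-23 | P3 23-27 | P0 27-31 | P2 31-32 | P4 32-36 | P3 36-40 | P0 40-44 | P4 44-48 | P0 48-50 | P4 50-51 |
Completion: P0=50  P1=19  P2=32  P3=40  P4=51
Turnaround (C−A): P0=47  P1=14  P2=32  P3=40  P4=45
Finish order: P1 → P2 → P3 → P0 → P4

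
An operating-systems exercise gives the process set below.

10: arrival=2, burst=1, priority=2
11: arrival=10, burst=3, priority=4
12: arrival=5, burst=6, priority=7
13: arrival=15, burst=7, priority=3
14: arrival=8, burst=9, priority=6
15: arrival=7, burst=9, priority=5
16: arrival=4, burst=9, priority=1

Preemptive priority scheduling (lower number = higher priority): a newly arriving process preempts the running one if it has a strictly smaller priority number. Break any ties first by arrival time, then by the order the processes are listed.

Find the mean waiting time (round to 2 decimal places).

Timeline: | idle 0-2 | 10 2-3 | idle 3-4 | 16 4-13 | 11 13-15 | 13 15-22 | 11 22-23 | 15 23-32 | 14 32-41 | 12 41-47 |
Completion: 10=3  11=23  12=47  13=22  14=41  15=32  16=13
Waiting times: 10=0, 11=10, 12=36, 13=0, 14=24, 15=16, 16=0
Average waiting = (0+10+36+0+24+16+0) / 7 = 86/7 = 12.29

12.29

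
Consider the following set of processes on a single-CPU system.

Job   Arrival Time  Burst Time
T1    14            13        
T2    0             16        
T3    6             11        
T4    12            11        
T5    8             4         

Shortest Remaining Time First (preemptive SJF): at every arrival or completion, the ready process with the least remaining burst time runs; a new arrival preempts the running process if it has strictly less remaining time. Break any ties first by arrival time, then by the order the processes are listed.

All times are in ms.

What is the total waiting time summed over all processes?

65

Timeline: | T2 0-8 | T5 8-12 | T2 12-20 | T3 20-31 | T4 31-42 | T1 42-55 |
Completion: T1=55  T2=20  T3=31  T4=42  T5=12
Turnaround (C−A): T1=41  T2=20  T3=25  T4=30  T5=4
Waiting = turnaround − burst: T1=28, T2=4, T3=14, T4=19, T5=0
Total waiting = 28 + 4 + 14 + 19 + 0 = 65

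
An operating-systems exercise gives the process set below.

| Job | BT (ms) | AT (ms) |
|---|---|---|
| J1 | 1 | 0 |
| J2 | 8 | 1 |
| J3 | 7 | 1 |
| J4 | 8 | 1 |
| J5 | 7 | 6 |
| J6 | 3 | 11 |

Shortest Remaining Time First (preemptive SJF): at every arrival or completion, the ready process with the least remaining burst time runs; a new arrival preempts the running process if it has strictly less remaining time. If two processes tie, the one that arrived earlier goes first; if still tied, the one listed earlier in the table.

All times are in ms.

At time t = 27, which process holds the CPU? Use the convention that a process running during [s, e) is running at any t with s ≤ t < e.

J4

Timeline: | J1 0-1 | J3 1-8 | J5 8-11 | J6 11-14 | J5 14-18 | J2 18-26 | J4 26-34 |
Completion: J1=1  J2=26  J3=8  J4=34  J5=18  J6=14
Turnaround (C−A): J1=1  J2=25  J3=7  J4=33  J5=12  J6=3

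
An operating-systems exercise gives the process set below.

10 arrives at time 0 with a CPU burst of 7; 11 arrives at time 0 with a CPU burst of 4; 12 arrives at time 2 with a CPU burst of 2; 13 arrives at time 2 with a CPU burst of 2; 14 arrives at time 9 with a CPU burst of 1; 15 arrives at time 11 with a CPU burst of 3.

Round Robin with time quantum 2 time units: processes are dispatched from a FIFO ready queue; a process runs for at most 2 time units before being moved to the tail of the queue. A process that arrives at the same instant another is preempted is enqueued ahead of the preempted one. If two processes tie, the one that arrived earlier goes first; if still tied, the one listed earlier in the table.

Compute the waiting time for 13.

4

Schedule: | 10 0-2 | 11 2-4 | 12 4-6 | 13 6-8 | 10 8-10 | 11 10-12 | 14 12-13 | 10 13-15 | 15 15-17 | 10 17-18 | 15 18-19 |
Completion: 10=18  11=12  12=6  13=8  14=13  15=19
Turnaround (C−A): 10=18  11=12  12=4  13=6  14=4  15=8
Waiting(13) = turnaround − burst = 6 − 2 = 4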